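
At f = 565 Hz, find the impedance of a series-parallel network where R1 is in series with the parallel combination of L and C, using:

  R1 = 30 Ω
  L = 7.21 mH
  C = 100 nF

Step 1 — Angular frequency: ω = 2π·f = 2π·565 = 3550 rad/s.
Step 2 — Component impedances:
  R1: Z = R = 30 Ω
  L: Z = jωL = j·3550·0.00721 = 0 + j25.6 Ω
  C: Z = 1/(jωC) = -j/(ω·C) = 0 - j2817 Ω
Step 3 — Parallel branch: L || C = 1/(1/L + 1/C) = 0 + j25.83 Ω.
Step 4 — Series with R1: Z_total = R1 + (L || C) = 30 + j25.83 Ω = 39.59∠40.7° Ω.

Z = 30 + j25.83 Ω = 39.59∠40.7° Ω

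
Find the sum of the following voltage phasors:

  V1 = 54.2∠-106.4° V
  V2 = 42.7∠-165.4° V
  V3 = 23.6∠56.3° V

Step 1 — Convert each phasor to rectangular form:
  V1 = 54.2·(cos(-106.4°) + j·sin(-106.4°)) = -15.3 - j51.99 V
  V2 = 42.7·(cos(-165.4°) + j·sin(-165.4°)) = -41.32 - j10.76 V
  V3 = 23.6·(cos(56.3°) + j·sin(56.3°)) = 13.09 + j19.63 V
Step 2 — Sum components: V_total = -43.53 - j43.12 V.
Step 3 — Convert to polar: |V_total| = 61.27 V, ∠V_total = -135.3°.

V_total = 61.27∠-135.3° V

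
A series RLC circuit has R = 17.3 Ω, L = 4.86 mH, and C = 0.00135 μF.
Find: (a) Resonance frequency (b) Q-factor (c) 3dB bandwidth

Step 1 — Resonance: ω₀ = 1/√(LC) = 1/√(0.00486·1.35e-09) = 3.904e+05 rad/s.
Step 2 — f₀ = ω₀/(2π) = 6.213e+04 Hz.
Step 3 — Series Q: Q = ω₀L/R = 3.904e+05·0.00486/17.3 = 109.7.
Step 4 — Bandwidth: Δω = ω₀/Q = 3560 rad/s; BW = Δω/(2π) = 566.5 Hz.

(a) f₀ = 6.213e+04 Hz  (b) Q = 109.7  (c) BW = 566.5 Hz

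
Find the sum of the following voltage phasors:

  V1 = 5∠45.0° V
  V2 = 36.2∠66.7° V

Step 1 — Convert each phasor to rectangular form:
  V1 = 5·(cos(45.0°) + j·sin(45.0°)) = 3.536 + j3.536 V
  V2 = 36.2·(cos(66.7°) + j·sin(66.7°)) = 14.32 + j33.25 V
Step 2 — Sum components: V_total = 17.85 + j36.78 V.
Step 3 — Convert to polar: |V_total| = 40.89 V, ∠V_total = 64.1°.

V_total = 40.89∠64.1° V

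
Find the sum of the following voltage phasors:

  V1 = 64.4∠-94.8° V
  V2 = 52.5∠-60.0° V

Step 1 — Convert each phasor to rectangular form:
  V1 = 64.4·(cos(-94.8°) + j·sin(-94.8°)) = -5.389 - j64.17 V
  V2 = 52.5·(cos(-60.0°) + j·sin(-60.0°)) = 26.25 - j45.47 V
Step 2 — Sum components: V_total = 20.86 - j109.6 V.
Step 3 — Convert to polar: |V_total| = 111.6 V, ∠V_total = -79.2°.

V_total = 111.6∠-79.2° V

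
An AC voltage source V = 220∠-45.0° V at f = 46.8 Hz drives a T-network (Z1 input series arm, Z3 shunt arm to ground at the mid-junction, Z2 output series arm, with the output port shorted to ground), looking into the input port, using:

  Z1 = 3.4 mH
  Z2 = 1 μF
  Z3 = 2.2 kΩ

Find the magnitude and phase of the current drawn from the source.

Step 1 — Angular frequency: ω = 2π·f = 2π·46.8 = 294.1 rad/s.
Step 2 — Component impedances:
  Z1: Z = jωL = j·294.1·0.0034 = 0 + j0.9998 Ω
  Z2: Z = 1/(jωC) = -j/(ω·C) = 0 - j3401 Ω
  Z3: Z = R = 2200 Ω
Step 3 — With the output port shorted to ground, the output series arm Z2 runs from the junction to ground; the shunt arm Z3 also runs from the junction to ground. They appear in parallel: Z3 || Z2 = 1551 - j1003 Ω.
Step 4 — Series with input arm Z1: Z_in = Z1 + (Z3 || Z2) = 1551 - j1002 Ω = 1847∠-32.9° Ω.
Step 5 — Source phasor: V = 220∠-45.0° V = 155.6 - j155.6 V.
Step 6 — Ohm's law: I = V / Z_total = (155.6 - j155.6) / (1551 - j1002) = 0.1165 - j0.02503 A.
Step 7 — Convert to polar: |I| = 0.1191 A, ∠I = -12.1°.

I = 0.1191∠-12.1° A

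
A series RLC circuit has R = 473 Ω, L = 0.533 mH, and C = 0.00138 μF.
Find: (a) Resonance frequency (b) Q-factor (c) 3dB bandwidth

Step 1 — Resonance: ω₀ = 1/√(LC) = 1/√(0.000533·1.38e-09) = 1.166e+06 rad/s.
Step 2 — f₀ = ω₀/(2π) = 1.856e+05 Hz.
Step 3 — Series Q: Q = ω₀L/R = 1.166e+06·0.000533/473 = 1.314.
Step 4 — Bandwidth: Δω = ω₀/Q = 8.874e+05 rad/s; BW = Δω/(2π) = 1.412e+05 Hz.

(a) f₀ = 1.856e+05 Hz  (b) Q = 1.314  (c) BW = 1.412e+05 Hz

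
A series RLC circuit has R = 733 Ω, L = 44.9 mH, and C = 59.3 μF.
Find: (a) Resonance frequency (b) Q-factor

Step 1 — Resonance condition Im(Z)=0 gives ω₀ = 1/√(LC).
Step 2 — ω₀ = 1/√(0.0449·5.93e-05) = 612.8 rad/s.
Step 3 — f₀ = ω₀/(2π) = 97.54 Hz.
Step 4 — Series Q: Q = ω₀L/R = 612.8·0.0449/733 = 0.03754.

(a) f₀ = 97.54 Hz  (b) Q = 0.03754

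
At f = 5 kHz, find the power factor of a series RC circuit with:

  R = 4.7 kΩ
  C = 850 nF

Step 1 — Angular frequency: ω = 2π·f = 2π·5000 = 3.142e+04 rad/s.
Step 2 — Component impedances:
  R: Z = R = 4700 Ω
  C: Z = 1/(jωC) = -j/(ω·C) = 0 - j37.45 Ω
Step 3 — Series combination: Z_total = R + C = 4700 - j37.45 Ω = 4700∠-0.5° Ω.
Step 4 — Power factor: PF = cos(φ) = Re(Z)/|Z| = 4700/4700 = 1.
Step 5 — Type: Im(Z) = -37.45 ⇒ leading (phase φ = -0.5°).

PF = 1 (leading, φ = -0.5°)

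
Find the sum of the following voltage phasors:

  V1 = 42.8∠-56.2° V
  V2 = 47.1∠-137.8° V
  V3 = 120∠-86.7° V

Step 1 — Convert each phasor to rectangular form:
  V1 = 42.8·(cos(-56.2°) + j·sin(-56.2°)) = 23.81 - j35.57 V
  V2 = 47.1·(cos(-137.8°) + j·sin(-137.8°)) = -34.89 - j31.64 V
  V3 = 120·(cos(-86.7°) + j·sin(-86.7°)) = 6.908 - j119.8 V
Step 2 — Sum components: V_total = -4.175 - j187 V.
Step 3 — Convert to polar: |V_total| = 187.1 V, ∠V_total = -91.3°.

V_total = 187.1∠-91.3° V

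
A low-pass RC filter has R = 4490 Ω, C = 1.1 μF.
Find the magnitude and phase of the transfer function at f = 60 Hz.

Step 1 — Angular frequency: ω = 2π·60 = 377 rad/s.
Step 2 — Transfer function: H(jω) = 1/(1 + jωRC).
Step 3 — Denominator: 1 + jωRC = 1 + j·377·4490·1.1e-06 = 1 + j1.862.
Step 4 — H = 0.2239 - j0.4168.
Step 5 — Magnitude: |H| = 0.4731 (-6.5 dB); phase: φ = -61.8°.

|H| = 0.4731 (-6.5 dB), φ = -61.8°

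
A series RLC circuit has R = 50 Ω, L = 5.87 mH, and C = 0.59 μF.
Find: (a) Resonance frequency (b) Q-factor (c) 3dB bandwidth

Step 1 — Resonance: ω₀ = 1/√(LC) = 1/√(0.00587·5.9e-07) = 1.699e+04 rad/s.
Step 2 — f₀ = ω₀/(2π) = 2704 Hz.
Step 3 — Series Q: Q = ω₀L/R = 1.699e+04·0.00587/50 = 1.995.
Step 4 — Bandwidth: Δω = ω₀/Q = 8518 rad/s; BW = Δω/(2π) = 1356 Hz.

(a) f₀ = 2704 Hz  (b) Q = 1.995  (c) BW = 1356 Hz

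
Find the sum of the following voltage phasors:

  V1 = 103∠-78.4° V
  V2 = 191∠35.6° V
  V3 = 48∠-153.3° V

Step 1 — Convert each phasor to rectangular form:
  V1 = 103·(cos(-78.4°) + j·sin(-78.4°)) = 20.71 - j100.9 V
  V2 = 191·(cos(35.6°) + j·sin(35.6°)) = 155.3 + j111.2 V
  V3 = 48·(cos(-153.3°) + j·sin(-153.3°)) = -42.88 - j21.57 V
Step 2 — Sum components: V_total = 133.1 - j11.28 V.
Step 3 — Convert to polar: |V_total| = 133.6 V, ∠V_total = -4.8°.

V_total = 133.6∠-4.8° V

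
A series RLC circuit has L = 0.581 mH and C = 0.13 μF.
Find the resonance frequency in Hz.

Step 1 — Resonance condition Im(Z)=0 gives ω₀ = 1/√(LC).
Step 2 — ω₀ = 1/√(0.000581·1.3e-07) = 1.151e+05 rad/s.
Step 3 — f₀ = ω₀/(2π) = 1.831e+04 Hz.

f₀ = 1.831e+04 Hz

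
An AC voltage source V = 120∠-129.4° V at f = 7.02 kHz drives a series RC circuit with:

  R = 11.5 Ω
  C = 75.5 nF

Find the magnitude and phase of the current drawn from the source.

Step 1 — Angular frequency: ω = 2π·f = 2π·7020 = 4.411e+04 rad/s.
Step 2 — Component impedances:
  R: Z = R = 11.5 Ω
  C: Z = 1/(jωC) = -j/(ω·C) = 0 - j300.3 Ω
Step 3 — Series combination: Z_total = R + C = 11.5 - j300.3 Ω = 300.5∠-87.8° Ω.
Step 4 — Source phasor: V = 120∠-129.4° V = -76.17 - j92.73 V.
Step 5 — Ohm's law: I = V / Z_total = (-76.17 - j92.73) / (11.5 - j300.3) = 0.2986 - j0.2651 A.
Step 6 — Convert to polar: |I| = 0.3993 A, ∠I = -41.6°.

I = 0.3993∠-41.6° A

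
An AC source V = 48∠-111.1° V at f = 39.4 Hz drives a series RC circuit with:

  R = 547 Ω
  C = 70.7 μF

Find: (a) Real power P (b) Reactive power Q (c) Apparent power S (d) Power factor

Step 1 — Angular frequency: ω = 2π·f = 2π·39.4 = 247.6 rad/s.
Step 2 — Component impedances:
  R: Z = R = 547 Ω
  C: Z = 1/(jωC) = -j/(ω·C) = 0 - j57.14 Ω
Step 3 — Series combination: Z_total = R + C = 547 - j57.14 Ω = 550∠-6.0° Ω.
Step 4 — Source phasor: V = 48∠-111.1° V = -17.28 - j44.78 V.
Step 5 — Current: I = V / Z = -0.02279 - j0.08425 A = 0.08728∠-105.1° A.
Step 6 — Complex power: S = V·I* = 4.167 - j0.4352 VA.
Step 7 — Real power: P = Re(S) = 4.167 W.
Step 8 — Reactive power: Q = Im(S) = -0.4352 VAR.
Step 9 — Apparent power: |S| = 4.189 VA.
Step 10 — Power factor: PF = P/|S| = 0.9946 (leading).

(a) P = 4.167 W  (b) Q = -0.4352 VAR  (c) S = 4.189 VA  (d) PF = 0.9946 (leading)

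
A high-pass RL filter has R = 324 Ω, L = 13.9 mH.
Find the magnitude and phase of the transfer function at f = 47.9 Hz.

Step 1 — Angular frequency: ω = 2π·47.9 = 301 rad/s.
Step 2 — Transfer function: H(jω) = jωL/(R + jωL).
Step 3 — Numerator jωL = j·4.183; denominator R + jωL = 324 + j4.183.
Step 4 — H = 0.0001667 + j0.01291.
Step 5 — Magnitude: |H| = 0.01291 (-37.8 dB); phase: φ = 89.3°.

|H| = 0.01291 (-37.8 dB), φ = 89.3°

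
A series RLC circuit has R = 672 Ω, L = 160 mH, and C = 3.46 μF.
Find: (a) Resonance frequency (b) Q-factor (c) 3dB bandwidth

Step 1 — Resonance: ω₀ = 1/√(LC) = 1/√(0.16·3.46e-06) = 1344 rad/s.
Step 2 — f₀ = ω₀/(2π) = 213.9 Hz.
Step 3 — Series Q: Q = ω₀L/R = 1344·0.16/672 = 0.32.
Step 4 — Bandwidth: Δω = ω₀/Q = 4200 rad/s; BW = Δω/(2π) = 668.5 Hz.

(a) f₀ = 213.9 Hz  (b) Q = 0.32  (c) BW = 668.5 Hz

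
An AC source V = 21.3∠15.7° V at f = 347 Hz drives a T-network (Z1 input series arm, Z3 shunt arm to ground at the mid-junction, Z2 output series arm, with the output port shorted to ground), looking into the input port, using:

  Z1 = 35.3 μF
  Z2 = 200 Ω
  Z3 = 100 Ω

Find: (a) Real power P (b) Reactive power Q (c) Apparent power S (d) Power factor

Step 1 — Angular frequency: ω = 2π·f = 2π·347 = 2180 rad/s.
Step 2 — Component impedances:
  Z1: Z = 1/(jωC) = -j/(ω·C) = 0 - j12.99 Ω
  Z2: Z = R = 200 Ω
  Z3: Z = R = 100 Ω
Step 3 — With the output port shorted to ground, the output series arm Z2 runs from the junction to ground; the shunt arm Z3 also runs from the junction to ground. They appear in parallel: Z3 || Z2 = 66.67 Ω.
Step 4 — Series with input arm Z1: Z_in = Z1 + (Z3 || Z2) = 66.67 - j12.99 Ω = 67.92∠-11.0° Ω.
Step 5 — Source phasor: V = 21.3∠15.7° V = 20.51 + j5.764 V.
Step 6 — Current: I = V / Z = 0.2801 + j0.141 A = 0.3136∠26.7° A.
Step 7 — Complex power: S = V·I* = 6.556 - j1.278 VA.
Step 8 — Real power: P = Re(S) = 6.556 W.
Step 9 — Reactive power: Q = Im(S) = -1.278 VAR.
Step 10 — Apparent power: |S| = 6.68 VA.
Step 11 — Power factor: PF = P/|S| = 0.9815 (leading).

(a) P = 6.556 W  (b) Q = -1.278 VAR  (c) S = 6.68 VA  (d) PF = 0.9815 (leading)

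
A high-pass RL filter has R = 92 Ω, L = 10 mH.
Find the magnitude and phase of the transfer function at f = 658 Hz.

Step 1 — Angular frequency: ω = 2π·658 = 4134 rad/s.
Step 2 — Transfer function: H(jω) = jωL/(R + jωL).
Step 3 — Numerator jωL = j·41.34; denominator R + jωL = 92 + j41.34.
Step 4 — H = 0.168 + j0.3739.
Step 5 — Magnitude: |H| = 0.4099 (-7.7 dB); phase: φ = 65.8°.

|H| = 0.4099 (-7.7 dB), φ = 65.8°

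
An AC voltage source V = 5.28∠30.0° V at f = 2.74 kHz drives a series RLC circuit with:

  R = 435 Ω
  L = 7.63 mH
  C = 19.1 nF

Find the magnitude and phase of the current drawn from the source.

Step 1 — Angular frequency: ω = 2π·f = 2π·2740 = 1.722e+04 rad/s.
Step 2 — Component impedances:
  R: Z = R = 435 Ω
  L: Z = jωL = j·1.722e+04·0.00763 = 0 + j131.4 Ω
  C: Z = 1/(jωC) = -j/(ω·C) = 0 - j3041 Ω
Step 3 — Series combination: Z_total = R + L + C = 435 - j2910 Ω = 2942∠-81.5° Ω.
Step 4 — Source phasor: V = 5.28∠30.0° V = 4.573 + j2.64 V.
Step 5 — Ohm's law: I = V / Z_total = (4.573 + j2.64) / (435 - j2910) = -0.0006577 + j0.00167 A.
Step 6 — Convert to polar: |I| = 0.001795 A, ∠I = 111.5°.

I = 0.001795∠111.5° A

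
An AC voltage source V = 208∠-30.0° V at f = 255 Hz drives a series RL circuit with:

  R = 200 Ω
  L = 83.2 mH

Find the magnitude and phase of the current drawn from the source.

Step 1 — Angular frequency: ω = 2π·f = 2π·255 = 1602 rad/s.
Step 2 — Component impedances:
  R: Z = R = 200 Ω
  L: Z = jωL = j·1602·0.0832 = 0 + j133.3 Ω
Step 3 — Series combination: Z_total = R + L = 200 + j133.3 Ω = 240.4∠33.7° Ω.
Step 4 — Source phasor: V = 208∠-30.0° V = 180.1 - j104 V.
Step 5 — Ohm's law: I = V / Z_total = (180.1 - j104) / (200 + j133.3) = 0.3836 - j0.7757 A.
Step 6 — Convert to polar: |I| = 0.8654 A, ∠I = -63.7°.

I = 0.8654∠-63.7° A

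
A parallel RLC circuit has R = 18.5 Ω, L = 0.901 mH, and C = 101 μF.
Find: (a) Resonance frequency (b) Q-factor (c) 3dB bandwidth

Step 1 — Resonance: ω₀ = 1/√(LC) = 1/√(0.000901·0.000101) = 3315 rad/s.
Step 2 — f₀ = ω₀/(2π) = 527.6 Hz.
Step 3 — Parallel Q: Q = R/(ω₀L) = 18.5/(3315·0.000901) = 6.194.
Step 4 — Bandwidth: Δω = ω₀/Q = 535.2 rad/s; BW = Δω/(2π) = 85.18 Hz.

(a) f₀ = 527.6 Hz  (b) Q = 6.194  (c) BW = 85.18 Hz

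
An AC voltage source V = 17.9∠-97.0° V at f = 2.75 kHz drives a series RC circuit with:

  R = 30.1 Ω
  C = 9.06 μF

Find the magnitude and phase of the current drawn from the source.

Step 1 — Angular frequency: ω = 2π·f = 2π·2750 = 1.728e+04 rad/s.
Step 2 — Component impedances:
  R: Z = R = 30.1 Ω
  C: Z = 1/(jωC) = -j/(ω·C) = 0 - j6.388 Ω
Step 3 — Series combination: Z_total = R + C = 30.1 - j6.388 Ω = 30.77∠-12.0° Ω.
Step 4 — Source phasor: V = 17.9∠-97.0° V = -2.181 - j17.77 V.
Step 5 — Ohm's law: I = V / Z_total = (-2.181 - j17.77) / (30.1 - j6.388) = 0.05052 - j0.5795 A.
Step 6 — Convert to polar: |I| = 0.5817 A, ∠I = -85.0°.

I = 0.5817∠-85.0° A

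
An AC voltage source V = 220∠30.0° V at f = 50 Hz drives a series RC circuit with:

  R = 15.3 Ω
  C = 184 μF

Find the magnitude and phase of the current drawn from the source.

Step 1 — Angular frequency: ω = 2π·f = 2π·50 = 314.2 rad/s.
Step 2 — Component impedances:
  R: Z = R = 15.3 Ω
  C: Z = 1/(jωC) = -j/(ω·C) = 0 - j17.3 Ω
Step 3 — Series combination: Z_total = R + C = 15.3 - j17.3 Ω = 23.09∠-48.5° Ω.
Step 4 — Source phasor: V = 220∠30.0° V = 190.5 + j110 V.
Step 5 — Ohm's law: I = V / Z_total = (190.5 + j110) / (15.3 - j17.3) = 1.898 + j9.335 A.
Step 6 — Convert to polar: |I| = 9.526 A, ∠I = 78.5°.

I = 9.526∠78.5° A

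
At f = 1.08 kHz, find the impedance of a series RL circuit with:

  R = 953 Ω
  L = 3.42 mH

Step 1 — Angular frequency: ω = 2π·f = 2π·1080 = 6786 rad/s.
Step 2 — Component impedances:
  R: Z = R = 953 Ω
  L: Z = jωL = j·6786·0.00342 = 0 + j23.21 Ω
Step 3 — Series combination: Z_total = R + L = 953 + j23.21 Ω = 953.3∠1.4° Ω.

Z = 953 + j23.21 Ω = 953.3∠1.4° Ω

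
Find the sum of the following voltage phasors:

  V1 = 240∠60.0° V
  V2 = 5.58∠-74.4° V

Step 1 — Convert each phasor to rectangular form:
  V1 = 240·(cos(60.0°) + j·sin(60.0°)) = 120 + j207.8 V
  V2 = 5.58·(cos(-74.4°) + j·sin(-74.4°)) = 1.501 - j5.374 V
Step 2 — Sum components: V_total = 121.5 + j202.5 V.
Step 3 — Convert to polar: |V_total| = 236.1 V, ∠V_total = 59.0°.

V_total = 236.1∠59.0° V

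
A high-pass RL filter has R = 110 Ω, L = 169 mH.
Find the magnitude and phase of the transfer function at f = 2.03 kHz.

Step 1 — Angular frequency: ω = 2π·2030 = 1.275e+04 rad/s.
Step 2 — Transfer function: H(jω) = jωL/(R + jωL).
Step 3 — Numerator jωL = j·2156; denominator R + jωL = 110 + j2156.
Step 4 — H = 0.9974 + j0.0509.
Step 5 — Magnitude: |H| = 0.9987 (-0.0 dB); phase: φ = 2.9°.

|H| = 0.9987 (-0.0 dB), φ = 2.9°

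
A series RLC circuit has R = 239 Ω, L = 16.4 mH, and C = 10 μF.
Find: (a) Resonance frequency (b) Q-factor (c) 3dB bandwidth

Step 1 — Resonance condition Im(Z)=0 gives ω₀ = 1/√(LC).
Step 2 — ω₀ = 1/√(0.0164·1e-05) = 2469 rad/s.
Step 3 — f₀ = ω₀/(2π) = 393 Hz.
Step 4 — Series Q: Q = ω₀L/R = 2469·0.0164/239 = 0.1694.
Step 5 — 3dB bandwidth: Δω = ω₀/Q = 1.457e+04 rad/s; BW = Δω/(2π) = 2319 Hz.

(a) f₀ = 393 Hz  (b) Q = 0.1694  (c) BW = 2319 Hz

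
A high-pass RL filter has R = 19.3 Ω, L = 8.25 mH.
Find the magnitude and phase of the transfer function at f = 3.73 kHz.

Step 1 — Angular frequency: ω = 2π·3730 = 2.344e+04 rad/s.
Step 2 — Transfer function: H(jω) = jωL/(R + jωL).
Step 3 — Numerator jωL = j·193.3; denominator R + jωL = 19.3 + j193.3.
Step 4 — H = 0.9901 + j0.09883.
Step 5 — Magnitude: |H| = 0.9951 (-0.0 dB); phase: φ = 5.7°.

|H| = 0.9951 (-0.0 dB), φ = 5.7°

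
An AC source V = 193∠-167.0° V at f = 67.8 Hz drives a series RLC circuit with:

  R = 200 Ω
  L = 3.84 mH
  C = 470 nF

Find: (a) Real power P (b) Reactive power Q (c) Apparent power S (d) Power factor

Step 1 — Angular frequency: ω = 2π·f = 2π·67.8 = 426 rad/s.
Step 2 — Component impedances:
  R: Z = R = 200 Ω
  L: Z = jωL = j·426·0.00384 = 0 + j1.636 Ω
  C: Z = 1/(jωC) = -j/(ω·C) = 0 - j4995 Ω
Step 3 — Series combination: Z_total = R + L + C = 200 - j4993 Ω = 4997∠-87.7° Ω.
Step 4 — Source phasor: V = 193∠-167.0° V = -188.1 - j43.42 V.
Step 5 — Current: I = V / Z = 0.007175 - j0.03795 A = 0.03862∠-79.3° A.
Step 6 — Complex power: S = V·I* = 0.2984 - j7.448 VA.
Step 7 — Real power: P = Re(S) = 0.2984 W.
Step 8 — Reactive power: Q = Im(S) = -7.448 VAR.
Step 9 — Apparent power: |S| = 7.454 VA.
Step 10 — Power factor: PF = P/|S| = 0.04003 (leading).

(a) P = 0.2984 W  (b) Q = -7.448 VAR  (c) S = 7.454 VA  (d) PF = 0.04003 (leading)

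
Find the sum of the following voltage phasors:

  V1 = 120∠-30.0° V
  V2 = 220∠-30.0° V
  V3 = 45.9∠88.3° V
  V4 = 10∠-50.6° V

Step 1 — Convert each phasor to rectangular form:
  V1 = 120·(cos(-30.0°) + j·sin(-30.0°)) = 103.9 - j60 V
  V2 = 220·(cos(-30.0°) + j·sin(-30.0°)) = 190.5 - j110 V
  V3 = 45.9·(cos(88.3°) + j·sin(88.3°)) = 1.362 + j45.88 V
  V4 = 10·(cos(-50.6°) + j·sin(-50.6°)) = 6.347 - j7.727 V
Step 2 — Sum components: V_total = 302.2 - j131.8 V.
Step 3 — Convert to polar: |V_total| = 329.7 V, ∠V_total = -23.6°.

V_total = 329.7∠-23.6° V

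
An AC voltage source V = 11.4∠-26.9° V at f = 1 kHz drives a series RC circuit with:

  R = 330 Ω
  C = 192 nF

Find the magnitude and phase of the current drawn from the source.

Step 1 — Angular frequency: ω = 2π·f = 2π·1000 = 6283 rad/s.
Step 2 — Component impedances:
  R: Z = R = 330 Ω
  C: Z = 1/(jωC) = -j/(ω·C) = 0 - j828.9 Ω
Step 3 — Series combination: Z_total = R + C = 330 - j828.9 Ω = 892.2∠-68.3° Ω.
Step 4 — Source phasor: V = 11.4∠-26.9° V = 10.17 - j5.158 V.
Step 5 — Ohm's law: I = V / Z_total = (10.17 - j5.158) / (330 - j828.9) = 0.009586 + j0.008449 A.
Step 6 — Convert to polar: |I| = 0.01278 A, ∠I = 41.4°.

I = 0.01278∠41.4° A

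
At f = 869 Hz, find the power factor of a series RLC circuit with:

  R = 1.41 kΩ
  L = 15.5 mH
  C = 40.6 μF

Step 1 — Angular frequency: ω = 2π·f = 2π·869 = 5460 rad/s.
Step 2 — Component impedances:
  R: Z = R = 1410 Ω
  L: Z = jωL = j·5460·0.0155 = 0 + j84.63 Ω
  C: Z = 1/(jωC) = -j/(ω·C) = 0 - j4.511 Ω
Step 3 — Series combination: Z_total = R + L + C = 1410 + j80.12 Ω = 1412∠3.3° Ω.
Step 4 — Power factor: PF = cos(φ) = Re(Z)/|Z| = 1410/1412.3 = 0.9984.
Step 5 — Type: Im(Z) = 80.12 ⇒ lagging (phase φ = 3.3°).

PF = 0.9984 (lagging, φ = 3.3°)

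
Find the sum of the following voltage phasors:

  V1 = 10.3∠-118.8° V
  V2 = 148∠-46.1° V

Step 1 — Convert each phasor to rectangular form:
  V1 = 10.3·(cos(-118.8°) + j·sin(-118.8°)) = -4.962 - j9.026 V
  V2 = 148·(cos(-46.1°) + j·sin(-46.1°)) = 102.6 - j106.6 V
Step 2 — Sum components: V_total = 97.66 - j115.7 V.
Step 3 — Convert to polar: |V_total| = 151.4 V, ∠V_total = -49.8°.

V_total = 151.4∠-49.8° V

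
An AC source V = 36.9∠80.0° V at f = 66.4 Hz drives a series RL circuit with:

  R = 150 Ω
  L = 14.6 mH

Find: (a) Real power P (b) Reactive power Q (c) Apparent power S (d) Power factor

Step 1 — Angular frequency: ω = 2π·f = 2π·66.4 = 417.2 rad/s.
Step 2 — Component impedances:
  R: Z = R = 150 Ω
  L: Z = jωL = j·417.2·0.0146 = 0 + j6.091 Ω
Step 3 — Series combination: Z_total = R + L = 150 + j6.091 Ω = 150.1∠2.3° Ω.
Step 4 — Source phasor: V = 36.9∠80.0° V = 6.408 + j36.34 V.
Step 5 — Current: I = V / Z = 0.05247 + j0.2401 A = 0.2458∠77.7° A.
Step 6 — Complex power: S = V·I* = 9.062 + j0.368 VA.
Step 7 — Real power: P = Re(S) = 9.062 W.
Step 8 — Reactive power: Q = Im(S) = 0.368 VAR.
Step 9 — Apparent power: |S| = 9.07 VA.
Step 10 — Power factor: PF = P/|S| = 0.9992 (lagging).

(a) P = 9.062 W  (b) Q = 0.368 VAR  (c) S = 9.07 VA  (d) PF = 0.9992 (lagging)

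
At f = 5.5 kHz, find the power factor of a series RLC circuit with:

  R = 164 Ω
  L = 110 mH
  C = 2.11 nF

Step 1 — Angular frequency: ω = 2π·f = 2π·5500 = 3.456e+04 rad/s.
Step 2 — Component impedances:
  R: Z = R = 164 Ω
  L: Z = jωL = j·3.456e+04·0.11 = 0 + j3801 Ω
  C: Z = 1/(jωC) = -j/(ω·C) = 0 - j1.371e+04 Ω
Step 3 — Series combination: Z_total = R + L + C = 164 - j9913 Ω = 9914∠-89.1° Ω.
Step 4 — Power factor: PF = cos(φ) = Re(Z)/|Z| = 164/9914 = 0.01654.
Step 5 — Type: Im(Z) = -9913 ⇒ leading (phase φ = -89.1°).

PF = 0.01654 (leading, φ = -89.1°)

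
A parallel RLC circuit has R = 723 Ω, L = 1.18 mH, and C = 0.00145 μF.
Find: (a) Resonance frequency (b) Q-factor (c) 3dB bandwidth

Step 1 — Resonance: ω₀ = 1/√(LC) = 1/√(0.00118·1.45e-09) = 7.645e+05 rad/s.
Step 2 — f₀ = ω₀/(2π) = 1.217e+05 Hz.
Step 3 — Parallel Q: Q = R/(ω₀L) = 723/(7.645e+05·0.00118) = 0.8015.
Step 4 — Bandwidth: Δω = ω₀/Q = 9.539e+05 rad/s; BW = Δω/(2π) = 1.518e+05 Hz.

(a) f₀ = 1.217e+05 Hz  (b) Q = 0.8015  (c) BW = 1.518e+05 Hz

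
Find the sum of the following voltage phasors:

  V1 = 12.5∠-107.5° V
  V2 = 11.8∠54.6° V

Step 1 — Convert each phasor to rectangular form:
  V1 = 12.5·(cos(-107.5°) + j·sin(-107.5°)) = -3.759 - j11.92 V
  V2 = 11.8·(cos(54.6°) + j·sin(54.6°)) = 6.836 + j9.619 V
Step 2 — Sum components: V_total = 3.077 - j2.303 V.
Step 3 — Convert to polar: |V_total| = 3.843 V, ∠V_total = -36.8°.

V_total = 3.843∠-36.8° V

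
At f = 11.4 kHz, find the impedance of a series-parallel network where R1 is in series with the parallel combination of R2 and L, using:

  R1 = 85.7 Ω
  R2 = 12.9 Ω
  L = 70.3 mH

Step 1 — Angular frequency: ω = 2π·f = 2π·1.14e+04 = 7.163e+04 rad/s.
Step 2 — Component impedances:
  R1: Z = R = 85.7 Ω
  R2: Z = R = 12.9 Ω
  L: Z = jωL = j·7.163e+04·0.0703 = 0 + j5035 Ω
Step 3 — Parallel branch: R2 || L = 1/(1/R2 + 1/L) = 12.9 + j0.03305 Ω.
Step 4 — Series with R1: Z_total = R1 + (R2 || L) = 98.6 + j0.03305 Ω = 98.6∠0.0° Ω.

Z = 98.6 + j0.03305 Ω = 98.6∠0.0° Ω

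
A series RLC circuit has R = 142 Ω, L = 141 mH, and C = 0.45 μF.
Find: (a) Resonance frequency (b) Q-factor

Step 1 — Resonance condition Im(Z)=0 gives ω₀ = 1/√(LC).
Step 2 — ω₀ = 1/√(0.141·4.5e-07) = 3970 rad/s.
Step 3 — f₀ = ω₀/(2π) = 631.8 Hz.
Step 4 — Series Q: Q = ω₀L/R = 3970·0.141/142 = 3.942.

(a) f₀ = 631.8 Hz  (b) Q = 3.942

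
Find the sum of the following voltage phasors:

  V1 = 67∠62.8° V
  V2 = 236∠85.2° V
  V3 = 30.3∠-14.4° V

Step 1 — Convert each phasor to rectangular form:
  V1 = 67·(cos(62.8°) + j·sin(62.8°)) = 30.63 + j59.59 V
  V2 = 236·(cos(85.2°) + j·sin(85.2°)) = 19.75 + j235.2 V
  V3 = 30.3·(cos(-14.4°) + j·sin(-14.4°)) = 29.35 - j7.535 V
Step 2 — Sum components: V_total = 79.72 + j287.2 V.
Step 3 — Convert to polar: |V_total| = 298.1 V, ∠V_total = 74.5°.

V_total = 298.1∠74.5° V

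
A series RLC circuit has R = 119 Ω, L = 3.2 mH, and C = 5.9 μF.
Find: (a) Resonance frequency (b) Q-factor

Step 1 — Resonance condition Im(Z)=0 gives ω₀ = 1/√(LC).
Step 2 — ω₀ = 1/√(0.0032·5.9e-06) = 7278 rad/s.
Step 3 — f₀ = ω₀/(2π) = 1158 Hz.
Step 4 — Series Q: Q = ω₀L/R = 7278·0.0032/119 = 0.1957.

(a) f₀ = 1158 Hz  (b) Q = 0.1957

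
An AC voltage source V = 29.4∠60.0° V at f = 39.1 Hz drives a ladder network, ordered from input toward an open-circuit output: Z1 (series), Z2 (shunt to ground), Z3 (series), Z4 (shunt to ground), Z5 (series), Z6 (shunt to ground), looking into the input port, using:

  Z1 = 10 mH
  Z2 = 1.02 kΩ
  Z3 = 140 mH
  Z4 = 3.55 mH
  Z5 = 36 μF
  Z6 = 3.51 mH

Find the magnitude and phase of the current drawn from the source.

Step 1 — Angular frequency: ω = 2π·f = 2π·39.1 = 245.7 rad/s.
Step 2 — Component impedances:
  Z1: Z = jωL = j·245.7·0.01 = 0 + j2.457 Ω
  Z2: Z = R = 1020 Ω
  Z3: Z = jωL = j·245.7·0.14 = 0 + j34.39 Ω
  Z4: Z = jωL = j·245.7·0.00355 = 0 + j0.8721 Ω
  Z5: Z = 1/(jωC) = -j/(ω·C) = 0 - j113.1 Ω
  Z6: Z = jωL = j·245.7·0.00351 = 0 + j0.8623 Ω
Step 3 — Ladder network (open output): work backward from the far end, alternating series and parallel combinations. Z_in = 1.218 + j37.69 Ω = 37.71∠88.1° Ω.
Step 4 — Source phasor: V = 29.4∠60.0° V = 14.7 + j25.46 V.
Step 5 — Ohm's law: I = V / Z_total = (14.7 + j25.46) / (1.218 + j37.69) = 0.6875 - j0.3678 A.
Step 6 — Convert to polar: |I| = 0.7797 A, ∠I = -28.1°.

I = 0.7797∠-28.1° A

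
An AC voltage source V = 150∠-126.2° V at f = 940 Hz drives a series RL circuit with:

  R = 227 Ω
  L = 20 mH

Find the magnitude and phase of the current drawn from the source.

Step 1 — Angular frequency: ω = 2π·f = 2π·940 = 5906 rad/s.
Step 2 — Component impedances:
  R: Z = R = 227 Ω
  L: Z = jωL = j·5906·0.02 = 0 + j118.1 Ω
Step 3 — Series combination: Z_total = R + L = 227 + j118.1 Ω = 255.9∠27.5° Ω.
Step 4 — Source phasor: V = 150∠-126.2° V = -88.59 - j121 V.
Step 5 — Ohm's law: I = V / Z_total = (-88.59 - j121) / (227 + j118.1) = -0.5255 - j0.2598 A.
Step 6 — Convert to polar: |I| = 0.5862 A, ∠I = -153.7°.

I = 0.5862∠-153.7° A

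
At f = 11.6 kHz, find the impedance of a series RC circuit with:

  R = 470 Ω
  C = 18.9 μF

Step 1 — Angular frequency: ω = 2π·f = 2π·1.16e+04 = 7.288e+04 rad/s.
Step 2 — Component impedances:
  R: Z = R = 470 Ω
  C: Z = 1/(jωC) = -j/(ω·C) = 0 - j0.7259 Ω
Step 3 — Series combination: Z_total = R + C = 470 - j0.7259 Ω = 470∠-0.1° Ω.

Z = 470 - j0.7259 Ω = 470∠-0.1° Ω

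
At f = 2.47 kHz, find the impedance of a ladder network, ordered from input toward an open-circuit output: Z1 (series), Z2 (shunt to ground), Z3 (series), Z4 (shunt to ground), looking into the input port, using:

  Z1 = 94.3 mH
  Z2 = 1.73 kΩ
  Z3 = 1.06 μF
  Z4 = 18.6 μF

Step 1 — Angular frequency: ω = 2π·f = 2π·2470 = 1.552e+04 rad/s.
Step 2 — Component impedances:
  Z1: Z = jωL = j·1.552e+04·0.0943 = 0 + j1463 Ω
  Z2: Z = R = 1730 Ω
  Z3: Z = 1/(jωC) = -j/(ω·C) = 0 - j60.79 Ω
  Z4: Z = 1/(jωC) = -j/(ω·C) = 0 - j3.464 Ω
Step 3 — Ladder network (open output): work backward from the far end, alternating series and parallel combinations. Z_in = 2.383 + j1399 Ω = 1399∠89.9° Ω.

Z = 2.383 + j1399 Ω = 1399∠89.9° Ω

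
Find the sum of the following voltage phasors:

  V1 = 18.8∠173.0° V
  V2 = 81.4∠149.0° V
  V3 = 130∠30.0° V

Step 1 — Convert each phasor to rectangular form:
  V1 = 18.8·(cos(173.0°) + j·sin(173.0°)) = -18.66 + j2.291 V
  V2 = 81.4·(cos(149.0°) + j·sin(149.0°)) = -69.77 + j41.92 V
  V3 = 130·(cos(30.0°) + j·sin(30.0°)) = 112.6 + j65 V
Step 2 — Sum components: V_total = 24.15 + j109.2 V.
Step 3 — Convert to polar: |V_total| = 111.9 V, ∠V_total = 77.5°.

V_total = 111.9∠77.5° V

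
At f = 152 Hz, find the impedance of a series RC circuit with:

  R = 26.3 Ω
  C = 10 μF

Step 1 — Angular frequency: ω = 2π·f = 2π·152 = 955 rad/s.
Step 2 — Component impedances:
  R: Z = R = 26.3 Ω
  C: Z = 1/(jωC) = -j/(ω·C) = 0 - j104.7 Ω
Step 3 — Series combination: Z_total = R + C = 26.3 - j104.7 Ω = 108∠-75.9° Ω.

Z = 26.3 - j104.7 Ω = 108∠-75.9° Ω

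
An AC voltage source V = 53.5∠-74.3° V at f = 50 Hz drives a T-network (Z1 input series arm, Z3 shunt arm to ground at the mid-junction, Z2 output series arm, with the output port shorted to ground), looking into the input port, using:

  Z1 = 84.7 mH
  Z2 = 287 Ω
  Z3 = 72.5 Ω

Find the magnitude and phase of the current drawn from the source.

Step 1 — Angular frequency: ω = 2π·f = 2π·50 = 314.2 rad/s.
Step 2 — Component impedances:
  Z1: Z = jωL = j·314.2·0.0847 = 0 + j26.61 Ω
  Z2: Z = R = 287 Ω
  Z3: Z = R = 72.5 Ω
Step 3 — With the output port shorted to ground, the output series arm Z2 runs from the junction to ground; the shunt arm Z3 also runs from the junction to ground. They appear in parallel: Z3 || Z2 = 57.88 Ω.
Step 4 — Series with input arm Z1: Z_in = Z1 + (Z3 || Z2) = 57.88 + j26.61 Ω = 63.7∠24.7° Ω.
Step 5 — Source phasor: V = 53.5∠-74.3° V = 14.48 - j51.5 V.
Step 6 — Ohm's law: I = V / Z_total = (14.48 - j51.5) / (57.88 + j26.61) = -0.1312 - j0.8295 A.
Step 7 — Convert to polar: |I| = 0.8398 A, ∠I = -99.0°.

I = 0.8398∠-99.0° A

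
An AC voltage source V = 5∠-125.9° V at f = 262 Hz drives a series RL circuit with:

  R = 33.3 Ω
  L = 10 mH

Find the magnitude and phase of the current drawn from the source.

Step 1 — Angular frequency: ω = 2π·f = 2π·262 = 1646 rad/s.
Step 2 — Component impedances:
  R: Z = R = 33.3 Ω
  L: Z = jωL = j·1646·0.01 = 0 + j16.46 Ω
Step 3 — Series combination: Z_total = R + L = 33.3 + j16.46 Ω = 37.15∠26.3° Ω.
Step 4 — Source phasor: V = 5∠-125.9° V = -2.932 - j4.05 V.
Step 5 — Ohm's law: I = V / Z_total = (-2.932 - j4.05) / (33.3 + j16.46) = -0.1191 - j0.06276 A.
Step 6 — Convert to polar: |I| = 0.1346 A, ∠I = -152.2°.

I = 0.1346∠-152.2° A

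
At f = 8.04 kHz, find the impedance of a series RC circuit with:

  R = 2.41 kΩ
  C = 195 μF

Step 1 — Angular frequency: ω = 2π·f = 2π·8040 = 5.052e+04 rad/s.
Step 2 — Component impedances:
  R: Z = R = 2410 Ω
  C: Z = 1/(jωC) = -j/(ω·C) = 0 - j0.1015 Ω
Step 3 — Series combination: Z_total = R + C = 2410 - j0.1015 Ω = 2410∠-0.0° Ω.

Z = 2410 - j0.1015 Ω = 2410∠-0.0° Ω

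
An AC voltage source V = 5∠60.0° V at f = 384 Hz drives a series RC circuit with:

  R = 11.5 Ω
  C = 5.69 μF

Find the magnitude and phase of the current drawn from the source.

Step 1 — Angular frequency: ω = 2π·f = 2π·384 = 2413 rad/s.
Step 2 — Component impedances:
  R: Z = R = 11.5 Ω
  C: Z = 1/(jωC) = -j/(ω·C) = 0 - j72.84 Ω
Step 3 — Series combination: Z_total = R + C = 11.5 - j72.84 Ω = 73.74∠-81.0° Ω.
Step 4 — Source phasor: V = 5∠60.0° V = 2.5 + j4.33 V.
Step 5 — Ohm's law: I = V / Z_total = (2.5 + j4.33) / (11.5 - j72.84) = -0.05271 + j0.04264 A.
Step 6 — Convert to polar: |I| = 0.0678 A, ∠I = 141.0°.

I = 0.0678∠141.0° A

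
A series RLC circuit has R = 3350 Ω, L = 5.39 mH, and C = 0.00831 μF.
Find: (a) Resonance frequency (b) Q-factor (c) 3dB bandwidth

Step 1 — Resonance condition Im(Z)=0 gives ω₀ = 1/√(LC).
Step 2 — ω₀ = 1/√(0.00539·8.31e-09) = 1.494e+05 rad/s.
Step 3 — f₀ = ω₀/(2π) = 2.378e+04 Hz.
Step 4 — Series Q: Q = ω₀L/R = 1.494e+05·0.00539/3350 = 0.2404.
Step 5 — 3dB bandwidth: Δω = ω₀/Q = 6.215e+05 rad/s; BW = Δω/(2π) = 9.892e+04 Hz.

(a) f₀ = 2.378e+04 Hz  (b) Q = 0.2404  (c) BW = 9.892e+04 Hz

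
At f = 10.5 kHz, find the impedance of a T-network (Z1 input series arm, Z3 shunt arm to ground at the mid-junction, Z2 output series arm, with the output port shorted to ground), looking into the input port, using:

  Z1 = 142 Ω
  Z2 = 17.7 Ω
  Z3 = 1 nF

Step 1 — Angular frequency: ω = 2π·f = 2π·1.05e+04 = 6.597e+04 rad/s.
Step 2 — Component impedances:
  Z1: Z = R = 142 Ω
  Z2: Z = R = 17.7 Ω
  Z3: Z = 1/(jωC) = -j/(ω·C) = 0 - j1.516e+04 Ω
Step 3 — With the output port shorted to ground, the output series arm Z2 runs from the junction to ground; the shunt arm Z3 also runs from the junction to ground. They appear in parallel: Z3 || Z2 = 17.7 - j0.02067 Ω.
Step 4 — Series with input arm Z1: Z_in = Z1 + (Z3 || Z2) = 159.7 - j0.02067 Ω = 159.7∠-0.0° Ω.

Z = 159.7 - j0.02067 Ω = 159.7∠-0.0° Ω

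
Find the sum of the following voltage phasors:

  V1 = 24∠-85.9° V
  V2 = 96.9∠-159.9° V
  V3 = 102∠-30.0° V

Step 1 — Convert each phasor to rectangular form:
  V1 = 24·(cos(-85.9°) + j·sin(-85.9°)) = 1.716 - j23.94 V
  V2 = 96.9·(cos(-159.9°) + j·sin(-159.9°)) = -91 - j33.3 V
  V3 = 102·(cos(-30.0°) + j·sin(-30.0°)) = 88.33 - j51 V
Step 2 — Sum components: V_total = -0.9477 - j108.2 V.
Step 3 — Convert to polar: |V_total| = 108.2 V, ∠V_total = -90.5°.

V_total = 108.2∠-90.5° V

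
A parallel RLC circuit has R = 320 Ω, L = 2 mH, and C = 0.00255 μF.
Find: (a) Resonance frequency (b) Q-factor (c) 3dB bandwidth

Step 1 — Resonance: ω₀ = 1/√(LC) = 1/√(0.002·2.55e-09) = 4.428e+05 rad/s.
Step 2 — f₀ = ω₀/(2π) = 7.047e+04 Hz.
Step 3 — Parallel Q: Q = R/(ω₀L) = 320/(4.428e+05·0.002) = 0.3613.
Step 4 — Bandwidth: Δω = ω₀/Q = 1.225e+06 rad/s; BW = Δω/(2π) = 1.95e+05 Hz.

(a) f₀ = 7.047e+04 Hz  (b) Q = 0.3613  (c) BW = 1.95e+05 Hz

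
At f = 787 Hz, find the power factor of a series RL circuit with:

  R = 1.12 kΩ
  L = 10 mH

Step 1 — Angular frequency: ω = 2π·f = 2π·787 = 4945 rad/s.
Step 2 — Component impedances:
  R: Z = R = 1120 Ω
  L: Z = jωL = j·4945·0.01 = 0 + j49.45 Ω
Step 3 — Series combination: Z_total = R + L = 1120 + j49.45 Ω = 1121∠2.5° Ω.
Step 4 — Power factor: PF = cos(φ) = Re(Z)/|Z| = 1120/1121.1 = 0.999.
Step 5 — Type: Im(Z) = 49.45 ⇒ lagging (phase φ = 2.5°).

PF = 0.999 (lagging, φ = 2.5°)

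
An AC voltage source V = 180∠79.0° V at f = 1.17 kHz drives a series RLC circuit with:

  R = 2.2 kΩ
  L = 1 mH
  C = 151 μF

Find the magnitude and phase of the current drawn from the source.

Step 1 — Angular frequency: ω = 2π·f = 2π·1170 = 7351 rad/s.
Step 2 — Component impedances:
  R: Z = R = 2200 Ω
  L: Z = jωL = j·7351·0.001 = 0 + j7.351 Ω
  C: Z = 1/(jωC) = -j/(ω·C) = 0 - j0.9009 Ω
Step 3 — Series combination: Z_total = R + L + C = 2200 + j6.45 Ω = 2200∠0.2° Ω.
Step 4 — Source phasor: V = 180∠79.0° V = 34.35 + j176.7 V.
Step 5 — Ohm's law: I = V / Z_total = (34.35 + j176.7) / (2200 + j6.45) = 0.01585 + j0.08027 A.
Step 6 — Convert to polar: |I| = 0.08182 A, ∠I = 78.8°.

I = 0.08182∠78.8° A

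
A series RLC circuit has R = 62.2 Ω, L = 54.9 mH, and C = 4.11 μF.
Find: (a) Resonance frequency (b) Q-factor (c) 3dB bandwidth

Step 1 — Resonance condition Im(Z)=0 gives ω₀ = 1/√(LC).
Step 2 — ω₀ = 1/√(0.0549·4.11e-06) = 2105 rad/s.
Step 3 — f₀ = ω₀/(2π) = 335.1 Hz.
Step 4 — Series Q: Q = ω₀L/R = 2105·0.0549/62.2 = 1.858.
Step 5 — 3dB bandwidth: Δω = ω₀/Q = 1133 rad/s; BW = Δω/(2π) = 180.3 Hz.

(a) f₀ = 335.1 Hz  (b) Q = 1.858  (c) BW = 180.3 Hz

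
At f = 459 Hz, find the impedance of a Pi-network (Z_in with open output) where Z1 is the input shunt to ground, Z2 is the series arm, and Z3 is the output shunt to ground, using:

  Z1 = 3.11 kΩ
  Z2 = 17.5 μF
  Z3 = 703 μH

Step 1 — Angular frequency: ω = 2π·f = 2π·459 = 2884 rad/s.
Step 2 — Component impedances:
  Z1: Z = R = 3110 Ω
  Z2: Z = 1/(jωC) = -j/(ω·C) = 0 - j19.81 Ω
  Z3: Z = jωL = j·2884·0.000703 = 0 + j2.027 Ω
Step 3 — With open output, the series arm Z2 and the output shunt Z3 appear in series to ground: Z2 + Z3 = 0 - j17.79 Ω.
Step 4 — Parallel with input shunt Z1: Z_in = Z1 || (Z2 + Z3) = 0.1017 - j17.79 Ω = 17.79∠-89.7° Ω.

Z = 0.1017 - j17.79 Ω = 17.79∠-89.7° Ω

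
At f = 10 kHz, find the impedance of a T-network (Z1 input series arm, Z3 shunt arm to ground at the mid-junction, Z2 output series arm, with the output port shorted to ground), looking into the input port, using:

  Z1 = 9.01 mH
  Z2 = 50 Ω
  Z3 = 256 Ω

Step 1 — Angular frequency: ω = 2π·f = 2π·1e+04 = 6.283e+04 rad/s.
Step 2 — Component impedances:
  Z1: Z = jωL = j·6.283e+04·0.00901 = 0 + j566.1 Ω
  Z2: Z = R = 50 Ω
  Z3: Z = R = 256 Ω
Step 3 — With the output port shorted to ground, the output series arm Z2 runs from the junction to ground; the shunt arm Z3 also runs from the junction to ground. They appear in parallel: Z3 || Z2 = 41.83 Ω.
Step 4 — Series with input arm Z1: Z_in = Z1 + (Z3 || Z2) = 41.83 + j566.1 Ω = 567.7∠85.8° Ω.

Z = 41.83 + j566.1 Ω = 567.7∠85.8° Ω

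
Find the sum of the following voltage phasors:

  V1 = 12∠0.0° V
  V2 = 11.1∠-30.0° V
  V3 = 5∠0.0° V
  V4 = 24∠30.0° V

Step 1 — Convert each phasor to rectangular form:
  V1 = 12·(cos(0.0°) + j·sin(0.0°)) = 12 V
  V2 = 11.1·(cos(-30.0°) + j·sin(-30.0°)) = 9.613 - j5.55 V
  V3 = 5·(cos(0.0°) + j·sin(0.0°)) = 5 V
  V4 = 24·(cos(30.0°) + j·sin(30.0°)) = 20.78 + j12 V
Step 2 — Sum components: V_total = 47.4 + j6.45 V.
Step 3 — Convert to polar: |V_total| = 47.83 V, ∠V_total = 7.7°.

V_total = 47.83∠7.7° V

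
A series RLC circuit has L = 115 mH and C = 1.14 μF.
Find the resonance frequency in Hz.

Step 1 — Resonance condition Im(Z)=0 gives ω₀ = 1/√(LC).
Step 2 — ω₀ = 1/√(0.115·1.14e-06) = 2762 rad/s.
Step 3 — f₀ = ω₀/(2π) = 439.6 Hz.

f₀ = 439.6 Hz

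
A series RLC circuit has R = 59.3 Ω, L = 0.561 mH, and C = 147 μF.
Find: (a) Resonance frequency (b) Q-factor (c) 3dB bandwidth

Step 1 — Resonance condition Im(Z)=0 gives ω₀ = 1/√(LC).
Step 2 — ω₀ = 1/√(0.000561·0.000147) = 3482 rad/s.
Step 3 — f₀ = ω₀/(2π) = 554.2 Hz.
Step 4 — Series Q: Q = ω₀L/R = 3482·0.000561/59.3 = 0.03294.
Step 5 — 3dB bandwidth: Δω = ω₀/Q = 1.057e+05 rad/s; BW = Δω/(2π) = 1.682e+04 Hz.

(a) f₀ = 554.2 Hz  (b) Q = 0.03294  (c) BW = 1.682e+04 Hz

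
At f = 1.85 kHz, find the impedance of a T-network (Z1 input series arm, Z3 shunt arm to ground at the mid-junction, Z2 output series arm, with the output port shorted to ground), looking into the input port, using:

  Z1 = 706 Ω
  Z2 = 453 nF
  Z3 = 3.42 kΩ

Step 1 — Angular frequency: ω = 2π·f = 2π·1850 = 1.162e+04 rad/s.
Step 2 — Component impedances:
  Z1: Z = R = 706 Ω
  Z2: Z = 1/(jωC) = -j/(ω·C) = 0 - j189.9 Ω
  Z3: Z = R = 3420 Ω
Step 3 — With the output port shorted to ground, the output series arm Z2 runs from the junction to ground; the shunt arm Z3 also runs from the junction to ground. They appear in parallel: Z3 || Z2 = 10.51 - j189.3 Ω.
Step 4 — Series with input arm Z1: Z_in = Z1 + (Z3 || Z2) = 716.5 - j189.3 Ω = 741.1∠-14.8° Ω.

Z = 716.5 - j189.3 Ω = 741.1∠-14.8° Ω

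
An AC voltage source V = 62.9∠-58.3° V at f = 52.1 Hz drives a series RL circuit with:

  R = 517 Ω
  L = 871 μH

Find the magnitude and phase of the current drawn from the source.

Step 1 — Angular frequency: ω = 2π·f = 2π·52.1 = 327.4 rad/s.
Step 2 — Component impedances:
  R: Z = R = 517 Ω
  L: Z = jωL = j·327.4·0.000871 = 0 + j0.2851 Ω
Step 3 — Series combination: Z_total = R + L = 517 + j0.2851 Ω = 517∠0.0° Ω.
Step 4 — Source phasor: V = 62.9∠-58.3° V = 33.05 - j53.52 V.
Step 5 — Ohm's law: I = V / Z_total = (33.05 - j53.52) / (517 + j0.2851) = 0.06387 - j0.1035 A.
Step 6 — Convert to polar: |I| = 0.1217 A, ∠I = -58.3°.

I = 0.1217∠-58.3° A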